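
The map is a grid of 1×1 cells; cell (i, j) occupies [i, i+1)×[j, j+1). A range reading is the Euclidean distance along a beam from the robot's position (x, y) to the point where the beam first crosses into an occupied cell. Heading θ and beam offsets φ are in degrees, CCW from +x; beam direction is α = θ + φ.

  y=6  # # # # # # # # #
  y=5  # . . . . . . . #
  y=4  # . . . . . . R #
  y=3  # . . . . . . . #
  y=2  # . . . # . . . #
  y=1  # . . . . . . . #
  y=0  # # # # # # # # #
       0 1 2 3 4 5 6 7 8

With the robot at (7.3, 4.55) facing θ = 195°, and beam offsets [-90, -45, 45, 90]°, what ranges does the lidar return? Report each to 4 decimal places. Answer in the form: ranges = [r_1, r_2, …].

beam 1: φ=-90°, α=105°
  dir = (cos 105°, sin 105°) = (-0.2588, 0.9659); from cell (7,4)
  next x-line at t=1.1591, next y-line at t=0.4659; Δt_x=3.8637, Δt_y=1.0353
    y: enter (7,5) at t=0.4659
    x: enter (6,5) at t=1.1591
    y: enter (6,6) at t=1.5012 ← occupied
  → r_1 = 1.5012
beam 2: φ=-45°, α=150°
  dir = (cos 150°, sin 150°) = (-0.8660, 0.5000); from cell (7,4)
  next x-line at t=0.3464, next y-line at t=0.9000; Δt_x=1.1547, Δt_y=2.0000
    x: enter (6,4) at t=0.3464
    y: enter (6,5) at t=0.9000
    x: enter (5,5) at t=1.5011
    x: enter (4,5) at t=2.6558
    y: enter (4,6) at t=2.9000 ← occupied
  → r_2 = 2.9000
beam 3: φ=45°, α=240°
  dir = (cos 240°, sin 240°) = (-0.5000, -0.8660); from cell (7,4)
  next x-line at t=0.6000, next y-line at t=0.6351; Δt_x=2.0000, Δt_y=1.1547
    x: enter (6,4) at t=0.6000
    y: enter (6,3) at t=0.6351
    y: enter (6,2) at t=1.7898
    x: enter (5,2) at t=2.6000
    y: enter (5,1) at t=2.9445
    y: enter (5,0) at t=4.0992 ← occupied
  → r_3 = 4.0992
beam 4: φ=90°, α=285°
  dir = (cos 285°, sin 285°) = (0.2588, -0.9659); from cell (7,4)
  next x-line at t=2.7046, next y-line at t=0.5694; Δt_x=3.8637, Δt_y=1.0353
    y: enter (7,3) at t=0.5694
    y: enter (7,2) at t=1.6047
    y: enter (7,1) at t=2.6400
    x: enter (8,1) at t=2.7046 ← occupied
  → r_4 = 2.7046

ranges = [1.5012, 2.9000, 4.0992, 2.7046]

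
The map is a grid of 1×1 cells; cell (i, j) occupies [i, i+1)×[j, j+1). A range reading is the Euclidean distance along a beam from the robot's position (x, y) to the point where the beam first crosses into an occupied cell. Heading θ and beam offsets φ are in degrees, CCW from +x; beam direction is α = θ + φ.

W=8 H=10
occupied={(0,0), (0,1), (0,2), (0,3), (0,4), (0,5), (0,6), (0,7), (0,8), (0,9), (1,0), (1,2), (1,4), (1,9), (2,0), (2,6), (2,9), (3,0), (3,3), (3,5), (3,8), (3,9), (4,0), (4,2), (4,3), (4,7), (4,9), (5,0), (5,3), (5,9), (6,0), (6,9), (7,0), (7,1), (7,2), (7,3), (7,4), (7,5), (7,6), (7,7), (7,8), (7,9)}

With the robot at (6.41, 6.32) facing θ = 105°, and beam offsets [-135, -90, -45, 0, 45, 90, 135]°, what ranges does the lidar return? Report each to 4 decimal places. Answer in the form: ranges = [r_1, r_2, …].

beam 1: φ=-135°, α=330°
  direction (0.8660, -0.5000); cell (6,6); t to first gridline: x 0.6813, y 0.6400 (then +1.1547 / +2.0000)
    (6,5) via y @ 0.6400
    (7,5) via x @ 0.6813  # hit
  → r_1 = 0.6813
beam 2: φ=-90°, α=15°
  direction (0.9659, 0.2588); cell (6,6); t to first gridline: x 0.6108, y 2.6273 (then +1.0353 / +3.8637)
    (7,6) via x @ 0.6108  # hit
  → r_2 = 0.6108
beam 3: φ=-45°, α=60°
  direction (0.5000, 0.8660); cell (6,6); t to first gridline: x 1.1800, y 0.7852 (then +2.0000 / +1.1547)
    (6,7) via y @ 0.7852
    (7,7) via x @ 1.1800  # hit
  → r_3 = 1.1800
beam 4: φ=0°, α=105°
  direction (-0.2588, 0.9659); cell (6,6); t to first gridline: x 1.5841, y 0.7040 (then +3.8637 / +1.0353)
    (6,7) via y @ 0.7040
    (5,7) via x @ 1.5841
    (5,8) via y @ 1.7393
    (5,9) via y @ 2.7745  # hit
  → r_4 = 2.7745
beam 5: φ=45°, α=150°
  direction (-0.8660, 0.5000); cell (6,6); t to first gridline: x 0.4734, y 1.3600 (then +1.1547 / +2.0000)
    (5,6) via x @ 0.4734
    (5,7) via y @ 1.3600
    (4,7) via x @ 1.6281  # hit
  → r_5 = 1.6281
beam 6: φ=90°, α=195°
  direction (-0.9659, -0.2588); cell (6,6); t to first gridline: x 0.4245, y 1.2364 (then +1.0353 / +3.8637)
    (5,6) via x @ 0.4245
    (5,5) via y @ 1.2364
    (4,5) via x @ 1.4597
    (3,5) via x @ 2.4950  # hit
  → r_6 = 2.4950
beam 7: φ=135°, α=240°
  direction (-0.5000, -0.8660); cell (6,6); t to first gridline: x 0.8200, y 0.3695 (then +2.0000 / +1.1547)
    (6,5) via y @ 0.3695
    (5,5) via x @ 0.8200
    (5,4) via y @ 1.5242
    (5,3) via y @ 2.6789  # hit
  → r_7 = 2.6789

ranges = [0.6813, 0.6108, 1.1800, 2.7745, 1.6281, 2.4950, 2.6789]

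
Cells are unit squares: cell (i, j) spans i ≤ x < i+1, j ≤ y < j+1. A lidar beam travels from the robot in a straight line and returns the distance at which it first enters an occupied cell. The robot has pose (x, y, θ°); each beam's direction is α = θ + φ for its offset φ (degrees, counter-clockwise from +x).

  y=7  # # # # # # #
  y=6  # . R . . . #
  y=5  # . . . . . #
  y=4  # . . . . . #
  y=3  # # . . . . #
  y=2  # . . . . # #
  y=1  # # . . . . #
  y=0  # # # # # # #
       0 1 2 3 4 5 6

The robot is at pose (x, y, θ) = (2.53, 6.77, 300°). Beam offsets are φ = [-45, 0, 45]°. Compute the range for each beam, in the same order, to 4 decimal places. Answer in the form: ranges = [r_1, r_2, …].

ranges = [2.8677, 4.9400, 3.5924]

beam 1: φ=-45°, α=255°
  d=(-0.2588,-0.9659)  start (2,6)  tX=2.0478 tY=0.7972  stride 1/|dx|=3.8637 1/|dy|=1.0353
    cross y-line → (2,5), t=0.7972
    cross y-line → (2,4), t=1.8324
    cross x-line → (1,4), t=2.0478
    cross y-line → (1,3), t=2.8677 (wall)
  → r_1 = 2.8677
beam 2: φ=0°, α=300°
  d=(0.5000,-0.8660)  start (2,6)  tX=0.9400 tY=0.8891  stride 1/|dx|=2.0000 1/|dy|=1.1547
    cross y-line → (2,5), t=0.8891
    cross x-line → (3,5), t=0.9400
    cross y-line → (3,4), t=2.0438
    cross x-line → (4,4), t=2.9400
    cross y-line → (4,3), t=3.1985
    cross y-line → (4,2), t=4.3532
    cross x-line → (5,2), t=4.9400 (wall)
  → r_2 = 4.9400
beam 3: φ=45°, α=345°
  d=(0.9659,-0.2588)  start (2,6)  tX=0.4866 tY=2.9751  stride 1/|dx|=1.0353 1/|dy|=3.8637
    cross x-line → (3,6), t=0.4866
    cross x-line → (4,6), t=1.5219
    cross x-line → (5,6), t=2.5571
    cross y-line → (5,5), t=2.9751
    cross x-line → (6,5), t=3.5924 (wall)
  → r_3 = 3.5924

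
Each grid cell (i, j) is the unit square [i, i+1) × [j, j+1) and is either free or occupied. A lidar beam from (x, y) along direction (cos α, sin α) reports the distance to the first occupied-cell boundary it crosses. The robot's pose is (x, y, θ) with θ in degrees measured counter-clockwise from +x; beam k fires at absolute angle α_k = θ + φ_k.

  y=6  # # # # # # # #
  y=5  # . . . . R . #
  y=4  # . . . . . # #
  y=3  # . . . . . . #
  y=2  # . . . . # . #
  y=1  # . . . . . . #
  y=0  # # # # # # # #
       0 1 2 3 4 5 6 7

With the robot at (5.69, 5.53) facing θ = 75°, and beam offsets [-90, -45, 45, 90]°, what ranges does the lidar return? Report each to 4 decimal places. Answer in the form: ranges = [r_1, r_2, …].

beam 1: φ=-90°, α=345°
  direction (0.9659, -0.2588); cell (5,5); t to first gridline: x 0.3209, y 2.0478 (then +1.0353 / +3.8637)
    (6,5) via x @ 0.3209
    (7,5) via x @ 1.3562  # hit
  → r_1 = 1.3562
beam 2: φ=-45°, α=30°
  direction (0.8660, 0.5000); cell (5,5); t to first gridline: x 0.3580, y 0.9400 (then +1.1547 / +2.0000)
    (6,5) via x @ 0.3580
    (6,6) via y @ 0.9400  # hit
  → r_2 = 0.9400
beam 3: φ=45°, α=120°
  direction (-0.5000, 0.8660); cell (5,5); t to first gridline: x 1.3800, y 0.5427 (then +2.0000 / +1.1547)
    (5,6) via y @ 0.5427  # hit
  → r_3 = 0.5427
beam 4: φ=90°, α=165°
  direction (-0.9659, 0.2588); cell (5,5); t to first gridline: x 0.7143, y 1.8159 (then +1.0353 / +3.8637)
    (4,5) via x @ 0.7143
    (3,5) via x @ 1.7496
    (3,6) via y @ 1.8159  # hit
  → r_4 = 1.8159

ranges = [1.3562, 0.9400, 0.5427, 1.8159]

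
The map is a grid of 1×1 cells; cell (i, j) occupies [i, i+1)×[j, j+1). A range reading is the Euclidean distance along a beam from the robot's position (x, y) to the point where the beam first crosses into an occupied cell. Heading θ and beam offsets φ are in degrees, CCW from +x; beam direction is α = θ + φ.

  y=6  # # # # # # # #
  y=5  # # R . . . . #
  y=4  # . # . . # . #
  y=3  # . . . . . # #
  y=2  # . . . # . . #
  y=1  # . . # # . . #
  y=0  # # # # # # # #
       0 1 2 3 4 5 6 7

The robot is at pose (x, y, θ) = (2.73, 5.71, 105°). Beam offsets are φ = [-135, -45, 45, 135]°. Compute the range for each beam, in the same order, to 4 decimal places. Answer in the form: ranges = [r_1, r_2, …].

beam 1: φ=-135°, α=330°
  direction (0.8660, -0.5000); cell (2,5); t to first gridline: x 0.3118, y 1.4200 (then +1.1547 / +2.0000)
    (3,5) via x @ 0.3118
    (3,4) via y @ 1.4200
    (4,4) via x @ 1.4665
    (5,4) via x @ 2.6212  # hit
  → r_1 = 2.6212
beam 2: φ=-45°, α=60°
  direction (0.5000, 0.8660); cell (2,5); t to first gridline: x 0.5400, y 0.3349 (then +2.0000 / +1.1547)
    (2,6) via y @ 0.3349  # hit
  → r_2 = 0.3349
beam 3: φ=45°, α=150°
  direction (-0.8660, 0.5000); cell (2,5); t to first gridline: x 0.8429, y 0.5800 (then +1.1547 / +2.0000)
    (2,6) via y @ 0.5800  # hit
  → r_3 = 0.5800
beam 4: φ=135°, α=240°
  direction (-0.5000, -0.8660); cell (2,5); t to first gridline: x 1.4600, y 0.8198 (then +2.0000 / +1.1547)
    (2,4) via y @ 0.8198  # hit
  → r_4 = 0.8198

ranges = [2.6212, 0.3349, 0.5800, 0.8198]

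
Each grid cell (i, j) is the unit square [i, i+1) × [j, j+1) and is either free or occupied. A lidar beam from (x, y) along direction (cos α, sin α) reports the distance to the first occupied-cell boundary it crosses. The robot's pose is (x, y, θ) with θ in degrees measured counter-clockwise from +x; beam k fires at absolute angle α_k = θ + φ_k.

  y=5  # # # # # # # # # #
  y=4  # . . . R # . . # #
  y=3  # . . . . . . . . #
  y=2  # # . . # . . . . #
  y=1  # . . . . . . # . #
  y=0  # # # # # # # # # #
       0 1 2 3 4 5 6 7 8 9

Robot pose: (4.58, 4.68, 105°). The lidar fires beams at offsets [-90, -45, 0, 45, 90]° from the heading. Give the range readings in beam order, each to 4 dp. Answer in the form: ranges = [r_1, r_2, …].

beam 1: φ=-90°, α=15°
  direction (0.9659, 0.2588); cell (4,4); t to first gridline: x 0.4348, y 1.2364 (then +1.0353 / +3.8637)
    (5,4) via x @ 0.4348  # hit
  → r_1 = 0.4348
beam 2: φ=-45°, α=60°
  direction (0.5000, 0.8660); cell (4,4); t to first gridline: x 0.8400, y 0.3695 (then +2.0000 / +1.1547)
    (4,5) via y @ 0.3695  # hit
  → r_2 = 0.3695
beam 3: φ=0°, α=105°
  direction (-0.2588, 0.9659); cell (4,4); t to first gridline: x 2.2409, y 0.3313 (then +3.8637 / +1.0353)
    (4,5) via y @ 0.3313  # hit
  → r_3 = 0.3313
beam 4: φ=45°, α=150°
  direction (-0.8660, 0.5000); cell (4,4); t to first gridline: x 0.6697, y 0.6400 (then +1.1547 / +2.0000)
    (4,5) via y @ 0.6400  # hit
  → r_4 = 0.6400
beam 5: φ=90°, α=195°
  direction (-0.9659, -0.2588); cell (4,4); t to first gridline: x 0.6005, y 2.6273 (then +1.0353 / +3.8637)
    (3,4) via x @ 0.6005
    (2,4) via x @ 1.6357
    (2,3) via y @ 2.6273
    (1,3) via x @ 2.6710
    (0,3) via x @ 3.7063  # hit
  → r_5 = 3.7063

ranges = [0.4348, 0.3695, 0.3313, 0.6400, 3.7063]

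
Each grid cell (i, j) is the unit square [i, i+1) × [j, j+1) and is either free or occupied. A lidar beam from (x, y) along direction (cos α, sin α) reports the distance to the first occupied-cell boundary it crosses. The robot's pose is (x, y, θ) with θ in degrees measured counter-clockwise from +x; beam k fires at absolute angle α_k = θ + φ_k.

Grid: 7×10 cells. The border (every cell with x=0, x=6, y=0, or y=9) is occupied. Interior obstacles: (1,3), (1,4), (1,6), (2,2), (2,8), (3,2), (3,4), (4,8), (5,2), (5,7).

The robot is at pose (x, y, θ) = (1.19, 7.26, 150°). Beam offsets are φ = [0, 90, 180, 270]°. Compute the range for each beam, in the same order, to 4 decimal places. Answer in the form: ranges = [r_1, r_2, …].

ranges = [0.2194, 0.3002, 0.5200, 1.6200]

beam 1: φ=0°, α=150°
  direction (-0.8660, 0.5000); cell (1,7); t to first gridline: x 0.2194, y 1.4800 (then +1.1547 / +2.0000)
    (0,7) via x @ 0.2194  # hit
  → r_1 = 0.2194
beam 2: φ=90°, α=240°
  direction (-0.5000, -0.8660); cell (1,7); t to first gridline: x 0.3800, y 0.3002 (then +2.0000 / +1.1547)
    (1,6) via y @ 0.3002  # hit
  → r_2 = 0.3002
beam 3: φ=180°, α=330°
  direction (0.8660, -0.5000); cell (1,7); t to first gridline: x 0.9353, y 0.5200 (then +1.1547 / +2.0000)
    (1,6) via y @ 0.5200  # hit
  → r_3 = 0.5200
beam 4: φ=270°, α=60°
  direction (0.5000, 0.8660); cell (1,7); t to first gridline: x 1.6200, y 0.8545 (then +2.0000 / +1.1547)
    (1,8) via y @ 0.8545
    (2,8) via x @ 1.6200  # hit
  → r_4 = 1.6200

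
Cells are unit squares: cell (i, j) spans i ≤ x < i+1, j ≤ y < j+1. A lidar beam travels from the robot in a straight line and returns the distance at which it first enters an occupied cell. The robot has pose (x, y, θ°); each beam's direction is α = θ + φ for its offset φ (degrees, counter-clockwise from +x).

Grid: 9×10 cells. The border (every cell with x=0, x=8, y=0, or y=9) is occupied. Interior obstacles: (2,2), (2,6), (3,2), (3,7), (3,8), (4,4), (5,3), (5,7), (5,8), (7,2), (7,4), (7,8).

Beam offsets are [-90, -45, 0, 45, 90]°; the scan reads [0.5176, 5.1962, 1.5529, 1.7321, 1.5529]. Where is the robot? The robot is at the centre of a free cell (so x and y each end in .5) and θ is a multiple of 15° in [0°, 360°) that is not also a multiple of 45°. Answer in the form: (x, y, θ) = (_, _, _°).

The pose lattice has 44·16 = 704 candidates. Test each by forward raycasting.
  (4.5, 8.5, 285°): beam 2 = 1.0000 ≠ 5.1962 ✗
  (6.5, 4.5, 195°): beam 1 = 2.5882 ≠ 0.5176 ✗
  (1.5, 1.5, 300°): beam 1 = 0.5774 ≠ 0.5176 ✗
  (6.5, 5.5, 105°): beam 1 = 1.5529 ≠ 0.5176 ✗
  …
  (5.5, 2.5, 195°): r_1=0.5176, r_2=5.1962, r_3=1.5529, r_4=1.7321, r_5=1.5529 — all match ✓
No second candidate reproduces the full scan.

(x, y, θ) = (5.5, 2.5, 195°)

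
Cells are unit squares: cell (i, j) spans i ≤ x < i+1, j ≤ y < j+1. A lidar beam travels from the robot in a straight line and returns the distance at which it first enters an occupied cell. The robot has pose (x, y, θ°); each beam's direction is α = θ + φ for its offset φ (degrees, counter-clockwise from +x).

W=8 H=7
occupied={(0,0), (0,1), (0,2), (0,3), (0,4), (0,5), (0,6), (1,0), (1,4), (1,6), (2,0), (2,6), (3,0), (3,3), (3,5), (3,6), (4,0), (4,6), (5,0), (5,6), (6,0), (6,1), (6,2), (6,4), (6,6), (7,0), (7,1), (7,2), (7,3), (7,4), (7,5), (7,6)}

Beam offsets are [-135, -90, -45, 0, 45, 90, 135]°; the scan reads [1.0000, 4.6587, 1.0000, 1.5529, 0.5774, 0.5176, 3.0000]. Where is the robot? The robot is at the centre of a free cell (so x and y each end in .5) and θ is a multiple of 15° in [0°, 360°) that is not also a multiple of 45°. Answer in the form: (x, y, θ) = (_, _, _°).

(x, y, θ) = (2.5, 4.5, 105°)

Candidates: 24 free-cell centres × 16 headings = 384 poses. Raycast each; keep the one whose scan matches to 4 dp.
  (5.5, 5.5, 150°): beam 1 = 1.5529 ≠ 1.0000 ✗
  (2.5, 1.5, 240°): beam 1 = 2.5882 ≠ 1.0000 ✗
  (5.5, 4.5, 345°): beam 1 = 1.7321 ≠ 1.0000 ✗
  (2.5, 3.5, 15°): beam 1 = 2.8868 ≠ 1.0000 ✗
  …
  (2.5, 4.5, 105°): r_1=1.0000, r_2=4.6587, r_3=1.0000, r_4=1.5529, r_5=0.5774, r_6=0.5176, r_7=3.0000 — all match ✓
Unique over the lattice → pose = (2.5, 4.5, 105°).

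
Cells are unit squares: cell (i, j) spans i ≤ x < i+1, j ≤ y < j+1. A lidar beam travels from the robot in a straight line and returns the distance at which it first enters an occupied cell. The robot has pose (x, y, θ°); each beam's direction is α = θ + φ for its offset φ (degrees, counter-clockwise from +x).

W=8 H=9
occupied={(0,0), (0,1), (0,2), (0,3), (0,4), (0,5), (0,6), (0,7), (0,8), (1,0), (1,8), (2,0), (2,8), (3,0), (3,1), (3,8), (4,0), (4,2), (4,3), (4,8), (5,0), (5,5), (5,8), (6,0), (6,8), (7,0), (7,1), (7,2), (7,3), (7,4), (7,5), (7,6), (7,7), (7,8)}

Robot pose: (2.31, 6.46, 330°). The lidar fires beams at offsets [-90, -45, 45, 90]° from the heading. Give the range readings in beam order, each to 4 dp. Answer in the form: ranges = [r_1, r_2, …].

beam 1: φ=-90°, α=240°
  direction (-0.5000, -0.8660); cell (2,6); t to first gridline: x 0.6200, y 0.5312 (then +2.0000 / +1.1547)
    (2,5) via y @ 0.5312
    (1,5) via x @ 0.6200
    (1,4) via y @ 1.6859
    (0,4) via x @ 2.6200  # hit
  → r_1 = 2.6200
beam 2: φ=-45°, α=285°
  direction (0.2588, -0.9659); cell (2,6); t to first gridline: x 2.6660, y 0.4762 (then +3.8637 / +1.0353)
    (2,5) via y @ 0.4762
    (2,4) via y @ 1.5115
    (2,3) via y @ 2.5468
    (3,3) via x @ 2.6660
    (3,2) via y @ 3.5821
    (3,1) via y @ 4.6173  # hit
  → r_2 = 4.6173
beam 3: φ=45°, α=15°
  direction (0.9659, 0.2588); cell (2,6); t to first gridline: x 0.7143, y 2.0864 (then +1.0353 / +3.8637)
    (3,6) via x @ 0.7143
    (4,6) via x @ 1.7496
    (4,7) via y @ 2.0864
    (5,7) via x @ 2.7849
    (6,7) via x @ 3.8202
    (7,7) via x @ 4.8554  # hit
  → r_3 = 4.8554
beam 4: φ=90°, α=60°
  direction (0.5000, 0.8660); cell (2,6); t to first gridline: x 1.3800, y 0.6235 (then +2.0000 / +1.1547)
    (2,7) via y @ 0.6235
    (3,7) via x @ 1.3800
    (3,8) via y @ 1.7782  # hit
  → r_4 = 1.7782

ranges = [2.6200, 4.6173, 4.8554, 1.7782]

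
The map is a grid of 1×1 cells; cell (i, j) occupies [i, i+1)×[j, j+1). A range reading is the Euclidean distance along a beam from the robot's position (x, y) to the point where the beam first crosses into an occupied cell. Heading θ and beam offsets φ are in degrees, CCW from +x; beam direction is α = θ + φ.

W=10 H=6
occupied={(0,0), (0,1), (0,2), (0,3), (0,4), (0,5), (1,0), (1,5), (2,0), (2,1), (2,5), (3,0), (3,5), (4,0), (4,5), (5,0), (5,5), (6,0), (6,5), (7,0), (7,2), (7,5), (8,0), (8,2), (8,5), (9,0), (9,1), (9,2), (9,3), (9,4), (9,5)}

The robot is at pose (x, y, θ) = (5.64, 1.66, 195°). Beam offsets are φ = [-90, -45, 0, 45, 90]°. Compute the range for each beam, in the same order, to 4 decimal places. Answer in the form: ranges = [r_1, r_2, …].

ranges = [3.4578, 5.3578, 2.5500, 0.7621, 0.6833]

beam 1: φ=-90°, α=105°
  d=(-0.2588,0.9659)  start (5,1)  tX=2.4728 tY=0.3520  stride 1/|dx|=3.8637 1/|dy|=1.0353
    cross y-line → (5,2), t=0.3520
    cross y-line → (5,3), t=1.3873
    cross y-line → (5,4), t=2.4225
    cross x-line → (4,4), t=2.4728
    cross y-line → (4,5), t=3.4578 (wall)
  → r_1 = 3.4578
beam 2: φ=-45°, α=150°
  d=(-0.8660,0.5000)  start (5,1)  tX=0.7390 tY=0.6800  stride 1/|dx|=1.1547 1/|dy|=2.0000
    cross y-line → (5,2), t=0.6800
    cross x-line → (4,2), t=0.7390
    cross x-line → (3,2), t=1.8937
    cross y-line → (3,3), t=2.6800
    cross x-line → (2,3), t=3.0484
    cross x-line → (1,3), t=4.2031
    cross y-line → (1,4), t=4.6800
    cross x-line → (0,4), t=5.3578 (wall)
  → r_2 = 5.3578
beam 3: φ=0°, α=195°
  d=(-0.9659,-0.2588)  start (5,1)  tX=0.6626 tY=2.5500  stride 1/|dx|=1.0353 1/|dy|=3.8637
    cross x-line → (4,1), t=0.6626
    cross x-line → (3,1), t=1.6979
    cross y-line → (3,0), t=2.5500 (wall)
  → r_3 = 2.5500
beam 4: φ=45°, α=240°
  d=(-0.5000,-0.8660)  start (5,1)  tX=1.2800 tY=0.7621  stride 1/|dx|=2.0000 1/|dy|=1.1547
    cross y-line → (5,0), t=0.7621 (wall)
  → r_4 = 0.7621
beam 5: φ=90°, α=285°
  d=(0.2588,-0.9659)  start (5,1)  tX=1.3909 tY=0.6833  stride 1/|dx|=3.8637 1/|dy|=1.0353
    cross y-line → (5,0), t=0.6833 (wall)
  → r_5 = 0.6833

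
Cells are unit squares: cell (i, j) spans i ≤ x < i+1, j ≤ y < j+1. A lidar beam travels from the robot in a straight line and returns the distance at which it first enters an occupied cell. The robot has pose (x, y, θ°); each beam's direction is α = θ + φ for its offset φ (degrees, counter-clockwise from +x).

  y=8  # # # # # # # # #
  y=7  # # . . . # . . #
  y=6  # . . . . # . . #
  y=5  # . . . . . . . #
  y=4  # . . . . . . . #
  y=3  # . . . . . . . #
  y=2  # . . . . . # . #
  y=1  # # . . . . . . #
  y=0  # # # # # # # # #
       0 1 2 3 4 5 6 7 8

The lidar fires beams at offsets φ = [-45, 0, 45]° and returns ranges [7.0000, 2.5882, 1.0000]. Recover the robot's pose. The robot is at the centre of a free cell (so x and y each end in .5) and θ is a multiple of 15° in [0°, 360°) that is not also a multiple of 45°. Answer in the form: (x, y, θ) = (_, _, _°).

(x, y, θ) = (7.5, 5.5, 255°)

The pose lattice has 44·16 = 704 candidates. Test each by forward raycasting.
  (2.5, 6.5, 75°): beam 1 = 2.8868 ≠ 7.0000 ✗
  (3.5, 2.5, 165°): beam 1 = 5.0000 ≠ 7.0000 ✗
  (6.5, 5.5, 195°): beam 1 = 1.0000 ≠ 7.0000 ✗
  (3.5, 2.5, 30°): beam 1 = 4.6587 ≠ 7.0000 ✗
  (4.5, 2.5, 255°): beam 1 = 2.8868 ≠ 7.0000 ✗
  …
  (7.5, 5.5, 255°): r_1=7.0000, r_2=2.5882, r_3=1.0000 — all match ✓
No second candidate reproduces the full scan.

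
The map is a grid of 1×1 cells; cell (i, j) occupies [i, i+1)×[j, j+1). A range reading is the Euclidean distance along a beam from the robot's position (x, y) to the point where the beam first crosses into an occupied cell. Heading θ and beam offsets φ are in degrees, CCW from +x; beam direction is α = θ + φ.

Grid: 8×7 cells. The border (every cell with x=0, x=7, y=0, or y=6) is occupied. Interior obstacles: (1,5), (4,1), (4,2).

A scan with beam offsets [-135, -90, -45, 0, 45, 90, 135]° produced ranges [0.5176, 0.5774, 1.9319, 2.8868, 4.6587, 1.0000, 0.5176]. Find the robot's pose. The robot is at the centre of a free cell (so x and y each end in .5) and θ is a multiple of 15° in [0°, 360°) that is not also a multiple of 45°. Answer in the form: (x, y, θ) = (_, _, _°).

Enumerate (i+0.5, j+0.5, θ) over the 27 free cells and 16 admissible headings. For each, cast all 7 beams and compare to the given ranges.
  (1.5, 2.5, 165°): beam 1 = 6.3509 ≠ 0.5176 ✗
  (1.5, 3.5, 15°): beam 1 = 1.0000 ≠ 0.5176 ✗
  (3.5, 3.5, 75°): beam 1 = 1.0000 ≠ 0.5176 ✗
  …
  (1.5, 1.5, 30°): r_1=0.5176, r_2=0.5774, r_3=1.9319, r_4=2.8868, r_5=4.6587, r_6=1.0000, r_7=0.5176 — all match ✓
Unique over the lattice → pose = (1.5, 1.5, 30°).

(x, y, θ) = (1.5, 1.5, 30°)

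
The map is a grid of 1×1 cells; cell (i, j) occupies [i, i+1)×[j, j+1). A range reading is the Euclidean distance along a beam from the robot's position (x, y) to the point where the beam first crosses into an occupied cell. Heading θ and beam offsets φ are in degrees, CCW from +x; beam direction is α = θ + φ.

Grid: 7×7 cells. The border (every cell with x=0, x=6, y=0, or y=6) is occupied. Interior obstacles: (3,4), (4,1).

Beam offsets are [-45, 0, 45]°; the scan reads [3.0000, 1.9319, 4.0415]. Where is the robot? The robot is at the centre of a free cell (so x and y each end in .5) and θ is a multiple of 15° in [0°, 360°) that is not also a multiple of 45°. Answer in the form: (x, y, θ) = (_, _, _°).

The pose lattice has 23·16 = 368 candidates. Test each by forward raycasting.
  (2.5, 5.5, 210°): beam 1 = 1.5529 ≠ 3.0000 ✗
  (5.5, 5.5, 210°): beam 1 = 1.9319 ≠ 3.0000 ✗
  (5.5, 1.5, 60°): beam 1 = 0.5176 ≠ 3.0000 ✗
  (1.5, 4.5, 330°): beam 1 = 3.6235 ≠ 3.0000 ✗
  …
  (4.5, 2.5, 105°): r_1=3.0000, r_2=1.9319, r_3=4.0415 — all match ✓
Unique over the lattice → pose = (4.5, 2.5, 105°).

(x, y, θ) = (4.5, 2.5, 105°)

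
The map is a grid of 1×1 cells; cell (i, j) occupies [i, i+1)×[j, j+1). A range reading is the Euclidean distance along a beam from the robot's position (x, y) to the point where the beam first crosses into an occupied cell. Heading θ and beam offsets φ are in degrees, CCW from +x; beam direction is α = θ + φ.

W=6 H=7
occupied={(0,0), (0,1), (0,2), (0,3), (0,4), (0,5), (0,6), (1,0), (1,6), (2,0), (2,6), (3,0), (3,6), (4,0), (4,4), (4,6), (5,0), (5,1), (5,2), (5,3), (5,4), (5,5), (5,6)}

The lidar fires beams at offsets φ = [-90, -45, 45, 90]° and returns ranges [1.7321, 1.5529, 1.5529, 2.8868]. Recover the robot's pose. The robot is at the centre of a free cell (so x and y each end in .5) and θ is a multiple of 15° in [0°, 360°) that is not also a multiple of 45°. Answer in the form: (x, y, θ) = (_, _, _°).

(x, y, θ) = (2.5, 2.5, 240°)

The pose lattice has 19·16 = 304 candidates. Test each by forward raycasting.
  (1.5, 4.5, 75°): beam 1 = 3.6235 ≠ 1.7321 ✗
  (1.5, 5.5, 120°): beam 1 = 1.0000 ≠ 1.7321 ✗
  (4.5, 3.5, 240°): beam 1 = 4.0415 ≠ 1.7321 ✗
  …
  (2.5, 2.5, 240°): r_1=1.7321, r_2=1.5529, r_3=1.5529, r_4=2.8868 — all match ✓
No second candidate reproduces the full scan.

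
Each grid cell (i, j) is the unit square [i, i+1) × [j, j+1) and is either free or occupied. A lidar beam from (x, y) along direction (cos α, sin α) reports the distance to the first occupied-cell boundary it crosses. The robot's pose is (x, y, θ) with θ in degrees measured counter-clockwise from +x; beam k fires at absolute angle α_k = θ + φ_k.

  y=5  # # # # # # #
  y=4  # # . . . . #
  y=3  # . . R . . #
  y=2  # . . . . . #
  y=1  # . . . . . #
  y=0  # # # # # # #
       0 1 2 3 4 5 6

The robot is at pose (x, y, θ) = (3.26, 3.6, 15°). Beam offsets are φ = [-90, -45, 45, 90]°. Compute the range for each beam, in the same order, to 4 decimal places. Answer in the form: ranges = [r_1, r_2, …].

ranges = [2.6917, 3.1639, 1.6166, 1.4494]

beam 1: φ=-90°, α=285°
  cosα=0.2588 sinα=-0.9659 | (3,3) | tMaxX 2.8591 tMaxY 0.6212 | tΔX 3.8637 tΔY 1.0353
    t=0.6212 [y] (3,2)
    t=1.6564 [y] (3,1)
    t=2.6917 [y] (3,0) — stop
  → r_1 = 2.6917
beam 2: φ=-45°, α=330°
  cosα=0.8660 sinα=-0.5000 | (3,3) | tMaxX 0.8545 tMaxY 1.2000 | tΔX 1.1547 tΔY 2.0000
    t=0.8545 [x] (4,3)
    t=1.2000 [y] (4,2)
    t=2.0092 [x] (5,2)
    t=3.1639 [x] (6,2) — stop
  → r_2 = 3.1639
beam 3: φ=45°, α=60°
  cosα=0.5000 sinα=0.8660 | (3,3) | tMaxX 1.4800 tMaxY 0.4619 | tΔX 2.0000 tΔY 1.1547
    t=0.4619 [y] (3,4)
    t=1.4800 [x] (4,4)
    t=1.6166 [y] (4,5) — stop
  → r_3 = 1.6166
beam 4: φ=90°, α=105°
  cosα=-0.2588 sinα=0.9659 | (3,3) | tMaxX 1.0046 tMaxY 0.4141 | tΔX 3.8637 tΔY 1.0353
    t=0.4141 [y] (3,4)
    t=1.0046 [x] (2,4)
    t=1.4494 [y] (2,5) — stop
  → r_4 = 1.4494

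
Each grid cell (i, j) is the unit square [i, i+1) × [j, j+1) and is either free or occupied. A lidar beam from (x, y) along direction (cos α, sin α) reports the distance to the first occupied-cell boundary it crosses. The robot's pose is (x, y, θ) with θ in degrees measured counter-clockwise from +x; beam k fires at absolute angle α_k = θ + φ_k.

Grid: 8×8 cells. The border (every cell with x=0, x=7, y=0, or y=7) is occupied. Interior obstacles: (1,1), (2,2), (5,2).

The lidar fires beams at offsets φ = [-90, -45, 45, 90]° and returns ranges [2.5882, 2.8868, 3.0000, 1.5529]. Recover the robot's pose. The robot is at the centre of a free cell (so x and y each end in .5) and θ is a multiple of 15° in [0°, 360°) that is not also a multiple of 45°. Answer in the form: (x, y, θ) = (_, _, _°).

(x, y, θ) = (5.5, 4.5, 165°)

The pose lattice has 33·16 = 528 candidates. Test each by forward raycasting.
  (1.5, 6.5, 195°): beam 1 = 0.5176 ≠ 2.5882 ✗
  (6.5, 1.5, 255°): beam 1 = 3.6235 ≠ 2.5882 ✗
  (2.5, 1.5, 105°): beam 2 = 0.5774 ≠ 2.8868 ✗
  …
  (5.5, 4.5, 165°): r_1=2.5882, r_2=2.8868, r_3=3.0000, r_4=1.5529 — all match ✓
Unique over the lattice → pose = (5.5, 4.5, 165°).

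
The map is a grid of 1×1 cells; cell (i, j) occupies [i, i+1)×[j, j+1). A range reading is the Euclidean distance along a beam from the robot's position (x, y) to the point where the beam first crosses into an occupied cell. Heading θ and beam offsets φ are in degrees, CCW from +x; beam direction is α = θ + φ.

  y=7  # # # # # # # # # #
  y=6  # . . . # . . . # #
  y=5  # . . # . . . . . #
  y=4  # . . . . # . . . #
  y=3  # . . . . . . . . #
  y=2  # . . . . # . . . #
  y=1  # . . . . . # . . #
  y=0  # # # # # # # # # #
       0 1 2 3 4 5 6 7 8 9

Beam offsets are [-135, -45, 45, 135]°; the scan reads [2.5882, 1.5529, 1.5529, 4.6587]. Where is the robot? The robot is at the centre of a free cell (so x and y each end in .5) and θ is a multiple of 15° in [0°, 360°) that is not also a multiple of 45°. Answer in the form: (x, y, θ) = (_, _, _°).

Enumerate (i+0.5, j+0.5, θ) over the 42 free cells and 16 admissible headings. For each, cast all 4 beams and compare to the given ranges.
  (3.5, 6.5, 75°): beam 1 = 0.5774 ≠ 2.5882 ✗
  (6.5, 6.5, 105°): beam 1 = 2.8868 ≠ 2.5882 ✗
  (5.5, 6.5, 15°): beam 1 = 6.3509 ≠ 2.5882 ✗
  (5.5, 3.5, 120°): beam 1 = 3.6235 ≠ 2.5882 ✗
  (7.5, 6.5, 30°): beam 1 = 4.6587 ≠ 2.5882 ✗
  …
  (3.5, 2.5, 330°): r_1=2.5882, r_2=1.5529, r_3=1.5529, r_4=4.6587 — all match ✓
No second candidate reproduces the full scan.

(x, y, θ) = (3.5, 2.5, 330°)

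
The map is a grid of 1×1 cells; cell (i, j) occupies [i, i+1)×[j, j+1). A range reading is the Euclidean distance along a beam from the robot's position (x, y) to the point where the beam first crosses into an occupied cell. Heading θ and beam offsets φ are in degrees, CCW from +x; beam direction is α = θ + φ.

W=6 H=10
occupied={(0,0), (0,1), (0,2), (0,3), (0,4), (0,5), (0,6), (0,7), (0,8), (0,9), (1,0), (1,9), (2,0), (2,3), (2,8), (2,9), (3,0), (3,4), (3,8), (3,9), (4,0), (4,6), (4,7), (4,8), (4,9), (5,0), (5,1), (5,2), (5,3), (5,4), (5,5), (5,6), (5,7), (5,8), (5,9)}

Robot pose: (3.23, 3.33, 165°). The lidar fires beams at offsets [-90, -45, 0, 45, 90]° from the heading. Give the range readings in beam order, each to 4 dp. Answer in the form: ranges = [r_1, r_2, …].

beam 1: φ=-90°, α=75°
  cosα=0.2588 sinα=0.9659 | (3,3) | tMaxX 2.9751 tMaxY 0.6936 | tΔX 3.8637 tΔY 1.0353
    t=0.6936 [y] (3,4) — stop
  → r_1 = 0.6936
beam 2: φ=-45°, α=120°
  cosα=-0.5000 sinα=0.8660 | (3,3) | tMaxX 0.4600 tMaxY 0.7736 | tΔX 2.0000 tΔY 1.1547
    t=0.4600 [x] (2,3) — stop
  → r_2 = 0.4600
beam 3: φ=0°, α=165°
  cosα=-0.9659 sinα=0.2588 | (3,3) | tMaxX 0.2381 tMaxY 2.5887 | tΔX 1.0353 tΔY 3.8637
    t=0.2381 [x] (2,3) — stop
  → r_3 = 0.2381
beam 4: φ=45°, α=210°
  cosα=-0.8660 sinα=-0.5000 | (3,3) | tMaxX 0.2656 tMaxY 0.6600 | tΔX 1.1547 tΔY 2.0000
    t=0.2656 [x] (2,3) — stop
  → r_4 = 0.2656
beam 5: φ=90°, α=255°
  cosα=-0.2588 sinα=-0.9659 | (3,3) | tMaxX 0.8887 tMaxY 0.3416 | tΔX 3.8637 tΔY 1.0353
    t=0.3416 [y] (3,2)
    t=0.8887 [x] (2,2)
    t=1.3769 [y] (2,1)
    t=2.4122 [y] (2,0) — stop
  → r_5 = 2.4122

ranges = [0.6936, 0.4600, 0.2381, 0.2656, 2.4122]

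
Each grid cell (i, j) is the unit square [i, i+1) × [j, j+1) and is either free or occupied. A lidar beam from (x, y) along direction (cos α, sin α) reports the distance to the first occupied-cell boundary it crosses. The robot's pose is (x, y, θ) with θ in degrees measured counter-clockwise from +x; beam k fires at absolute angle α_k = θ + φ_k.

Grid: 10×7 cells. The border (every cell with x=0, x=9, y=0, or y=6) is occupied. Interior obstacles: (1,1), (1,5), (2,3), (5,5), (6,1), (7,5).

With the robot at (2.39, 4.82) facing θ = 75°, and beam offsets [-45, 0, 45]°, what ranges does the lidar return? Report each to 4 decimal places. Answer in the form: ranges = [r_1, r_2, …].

ranges = [2.3600, 1.2216, 0.7800]

beam 1: φ=-45°, α=30°
  d=(0.8660,0.5000)  start (2,4)  tX=0.7044 tY=0.3600  stride 1/|dx|=1.1547 1/|dy|=2.0000
    cross y-line → (2,5), t=0.3600
    cross x-line → (3,5), t=0.7044
    cross x-line → (4,5), t=1.8591
    cross y-line → (4,6), t=2.3600 (wall)
  → r_1 = 2.3600
beam 2: φ=0°, α=75°
  d=(0.2588,0.9659)  start (2,4)  tX=2.3569 tY=0.1863  stride 1/|dx|=3.8637 1/|dy|=1.0353
    cross y-line → (2,5), t=0.1863
    cross y-line → (2,6), t=1.2216 (wall)
  → r_2 = 1.2216
beam 3: φ=45°, α=120°
  d=(-0.5000,0.8660)  start (2,4)  tX=0.7800 tY=0.2078  stride 1/|dx|=2.0000 1/|dy|=1.1547
    cross y-line → (2,5), t=0.2078
    cross x-line → (1,5), t=0.7800 (wall)
  → r_3 = 0.7800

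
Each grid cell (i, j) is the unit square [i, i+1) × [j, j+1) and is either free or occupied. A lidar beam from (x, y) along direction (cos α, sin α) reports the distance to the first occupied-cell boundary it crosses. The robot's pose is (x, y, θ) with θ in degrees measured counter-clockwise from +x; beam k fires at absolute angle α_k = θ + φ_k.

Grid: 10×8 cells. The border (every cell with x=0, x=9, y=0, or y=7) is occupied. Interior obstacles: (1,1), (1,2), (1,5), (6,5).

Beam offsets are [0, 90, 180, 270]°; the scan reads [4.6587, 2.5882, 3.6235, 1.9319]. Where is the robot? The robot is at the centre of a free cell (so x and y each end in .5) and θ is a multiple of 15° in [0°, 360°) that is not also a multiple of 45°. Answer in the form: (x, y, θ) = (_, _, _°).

(x, y, θ) = (5.5, 3.5, 165°)

Enumerate (i+0.5, j+0.5, θ) over the 44 free cells and 16 admissible headings. For each, cast all 4 beams and compare to the given ranges.
  (1.5, 4.5, 75°): beam 1 = 0.5176 ≠ 4.6587 ✗
  (6.5, 2.5, 255°): beam 1 = 1.5529 ≠ 4.6587 ✗
  (8.5, 6.5, 345°): beam 1 = 0.5176 ≠ 4.6587 ✗
  (4.5, 6.5, 240°): beam 1 = 5.0000 ≠ 4.6587 ✗
  (5.5, 4.5, 75°): beam 1 = 2.5882 ≠ 4.6587 ✗
  …
  (5.5, 3.5, 165°): r_1=4.6587, r_2=2.5882, r_3=3.6235, r_4=1.9319 — all match ✓
Unique over the lattice → pose = (5.5, 3.5, 165°).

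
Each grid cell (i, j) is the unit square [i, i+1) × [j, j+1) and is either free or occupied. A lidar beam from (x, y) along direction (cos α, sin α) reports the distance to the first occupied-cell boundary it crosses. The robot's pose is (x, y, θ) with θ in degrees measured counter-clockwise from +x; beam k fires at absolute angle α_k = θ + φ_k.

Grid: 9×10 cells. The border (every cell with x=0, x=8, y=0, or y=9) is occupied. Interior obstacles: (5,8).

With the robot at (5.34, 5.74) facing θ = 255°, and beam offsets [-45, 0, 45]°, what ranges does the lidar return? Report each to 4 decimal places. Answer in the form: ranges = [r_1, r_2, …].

ranges = [5.0114, 4.9072, 5.3200]

beam 1: φ=-45°, α=210°
  direction (-0.8660, -0.5000); cell (5,5); t to first gridline: x 0.3926, y 1.4800 (then +1.1547 / +2.0000)
    (4,5) via x @ 0.3926
    (4,4) via y @ 1.4800
    (3,4) via x @ 1.5473
    (2,4) via x @ 2.7020
    (2,3) via y @ 3.4800
    (1,3) via x @ 3.8567
    (0,3) via x @ 5.0114  # hit
  → r_1 = 5.0114
beam 2: φ=0°, α=255°
  direction (-0.2588, -0.9659); cell (5,5); t to first gridline: x 1.3137, y 0.7661 (then +3.8637 / +1.0353)
    (5,4) via y @ 0.7661
    (4,4) via x @ 1.3137
    (4,3) via y @ 1.8014
    (4,2) via y @ 2.8367
    (4,1) via y @ 3.8719
    (4,0) via y @ 4.9072  # hit
  → r_2 = 4.9072
beam 3: φ=45°, α=300°
  direction (0.5000, -0.8660); cell (5,5); t to first gridline: x 1.3200, y 0.8545 (then +2.0000 / +1.1547)
    (5,4) via y @ 0.8545
    (6,4) via x @ 1.3200
    (6,3) via y @ 2.0092
    (6,2) via y @ 3.1639
    (7,2) via x @ 3.3200
    (7,1) via y @ 4.3186
    (8,1) via x @ 5.3200  # hit
  → r_3 = 5.3200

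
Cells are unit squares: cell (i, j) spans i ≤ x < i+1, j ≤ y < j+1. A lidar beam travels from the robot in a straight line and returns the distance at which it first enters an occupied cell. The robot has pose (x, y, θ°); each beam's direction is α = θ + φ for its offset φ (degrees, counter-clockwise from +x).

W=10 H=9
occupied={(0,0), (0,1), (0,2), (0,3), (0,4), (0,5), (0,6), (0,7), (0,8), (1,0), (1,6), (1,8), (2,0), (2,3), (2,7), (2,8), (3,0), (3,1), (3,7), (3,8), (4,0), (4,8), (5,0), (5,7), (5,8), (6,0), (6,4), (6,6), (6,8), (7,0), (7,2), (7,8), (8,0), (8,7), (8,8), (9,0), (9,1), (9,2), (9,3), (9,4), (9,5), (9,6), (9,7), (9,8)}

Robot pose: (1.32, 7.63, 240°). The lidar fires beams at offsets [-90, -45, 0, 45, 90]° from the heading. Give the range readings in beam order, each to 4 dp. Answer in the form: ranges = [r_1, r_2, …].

beam 1: φ=-90°, α=150°
  direction (-0.8660, 0.5000); cell (1,7); t to first gridline: x 0.3695, y 0.7400 (then +1.1547 / +2.0000)
    (0,7) via x @ 0.3695  # hit
  → r_1 = 0.3695
beam 2: φ=-45°, α=195°
  direction (-0.9659, -0.2588); cell (1,7); t to first gridline: x 0.3313, y 2.4341 (then +1.0353 / +3.8637)
    (0,7) via x @ 0.3313  # hit
  → r_2 = 0.3313
beam 3: φ=0°, α=240°
  direction (-0.5000, -0.8660); cell (1,7); t to first gridline: x 0.6400, y 0.7275 (then +2.0000 / +1.1547)
    (0,7) via x @ 0.6400  # hit
  → r_3 = 0.6400
beam 4: φ=45°, α=285°
  direction (0.2588, -0.9659); cell (1,7); t to first gridline: x 2.6273, y 0.6522 (then +3.8637 / +1.0353)
    (1,6) via y @ 0.6522  # hit
  → r_4 = 0.6522
beam 5: φ=90°, α=330°
  direction (0.8660, -0.5000); cell (1,7); t to first gridline: x 0.7852, y 1.2600 (then +1.1547 / +2.0000)
    (2,7) via x @ 0.7852  # hit
  → r_5 = 0.7852

ranges = [0.3695, 0.3313, 0.6400, 0.6522, 0.7852]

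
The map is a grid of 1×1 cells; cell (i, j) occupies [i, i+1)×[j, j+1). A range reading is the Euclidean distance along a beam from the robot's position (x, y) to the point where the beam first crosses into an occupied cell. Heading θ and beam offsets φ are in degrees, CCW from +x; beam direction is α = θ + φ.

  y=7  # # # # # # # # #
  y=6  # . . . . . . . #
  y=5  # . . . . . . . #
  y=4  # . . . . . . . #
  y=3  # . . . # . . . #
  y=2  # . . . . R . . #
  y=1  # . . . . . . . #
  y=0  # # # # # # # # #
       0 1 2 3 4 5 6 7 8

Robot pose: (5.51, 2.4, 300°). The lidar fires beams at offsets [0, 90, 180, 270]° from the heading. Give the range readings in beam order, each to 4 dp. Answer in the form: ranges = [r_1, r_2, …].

ranges = [1.6166, 2.8752, 1.0200, 2.8000]

beam 1: φ=0°, α=300°
  direction (0.5000, -0.8660); cell (5,2); t to first gridline: x 0.9800, y 0.4619 (then +2.0000 / +1.1547)
    (5,1) via y @ 0.4619
    (6,1) via x @ 0.9800
    (6,0) via y @ 1.6166  # hit
  → r_1 = 1.6166
beam 2: φ=90°, α=30°
  direction (0.8660, 0.5000); cell (5,2); t to first gridline: x 0.5658, y 1.2000 (then +1.1547 / +2.0000)
    (6,2) via x @ 0.5658
    (6,3) via y @ 1.2000
    (7,3) via x @ 1.7205
    (8,3) via x @ 2.8752  # hit
  → r_2 = 2.8752
beam 3: φ=180°, α=120°
  direction (-0.5000, 0.8660); cell (5,2); t to first gridline: x 1.0200, y 0.6928 (then +2.0000 / +1.1547)
    (5,3) via y @ 0.6928
    (4,3) via x @ 1.0200  # hit
  → r_3 = 1.0200
beam 4: φ=270°, α=210°
  direction (-0.8660, -0.5000); cell (5,2); t to first gridline: x 0.5889, y 0.8000 (then +1.1547 / +2.0000)
    (4,2) via x @ 0.5889
    (4,1) via y @ 0.8000
    (3,1) via x @ 1.7436
    (3,0) via y @ 2.8000  # hit
  → r_4 = 2.8000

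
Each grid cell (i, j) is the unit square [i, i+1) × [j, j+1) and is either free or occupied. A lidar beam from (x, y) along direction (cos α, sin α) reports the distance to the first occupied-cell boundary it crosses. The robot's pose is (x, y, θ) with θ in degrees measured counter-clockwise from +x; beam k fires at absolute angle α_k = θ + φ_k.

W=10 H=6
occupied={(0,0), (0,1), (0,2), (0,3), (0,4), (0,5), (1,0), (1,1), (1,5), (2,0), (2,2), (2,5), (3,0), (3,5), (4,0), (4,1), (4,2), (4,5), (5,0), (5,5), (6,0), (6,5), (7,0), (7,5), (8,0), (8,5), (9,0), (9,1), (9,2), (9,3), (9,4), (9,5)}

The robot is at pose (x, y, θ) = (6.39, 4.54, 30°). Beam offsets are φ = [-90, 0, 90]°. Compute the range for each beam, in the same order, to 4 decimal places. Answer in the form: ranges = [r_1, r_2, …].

ranges = [4.0876, 0.9200, 0.5312]

beam 1: φ=-90°, α=300°
  direction (0.5000, -0.8660); cell (6,4); t to first gridline: x 1.2200, y 0.6235 (then +2.0000 / +1.1547)
    (6,3) via y @ 0.6235
    (7,3) via x @ 1.2200
    (7,2) via y @ 1.7782
    (7,1) via y @ 2.9329
    (8,1) via x @ 3.2200
    (8,0) via y @ 4.0876  # hit
  → r_1 = 4.0876
beam 2: φ=0°, α=30°
  direction (0.8660, 0.5000); cell (6,4); t to first gridline: x 0.7044, y 0.9200 (then +1.1547 / +2.0000)
    (7,4) via x @ 0.7044
    (7,5) via y @ 0.9200  # hit
  → r_2 = 0.9200
beam 3: φ=90°, α=120°
  direction (-0.5000, 0.8660); cell (6,4); t to first gridline: x 0.7800, y 0.5312 (then +2.0000 / +1.1547)
    (6,5) via y @ 0.5312  # hit
  → r_3 = 0.5312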